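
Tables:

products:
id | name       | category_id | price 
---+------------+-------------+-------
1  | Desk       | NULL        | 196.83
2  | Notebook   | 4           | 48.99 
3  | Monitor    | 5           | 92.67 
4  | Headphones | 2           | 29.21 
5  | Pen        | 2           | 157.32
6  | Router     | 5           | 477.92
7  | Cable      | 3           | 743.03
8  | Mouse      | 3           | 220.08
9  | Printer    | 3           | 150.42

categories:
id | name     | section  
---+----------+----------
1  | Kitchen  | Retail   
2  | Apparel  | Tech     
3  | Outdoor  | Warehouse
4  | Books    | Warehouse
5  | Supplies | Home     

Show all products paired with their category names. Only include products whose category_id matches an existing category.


INNER JOIN keeps only products rows whose category_id matches an id in categories. Walk through each product:
  - product 1 (Desk): category_id=NULL, no match -> dropped
  - product 2 (Notebook): category_id=4 -> matches Books
  - product 3 (Monitor): category_id=5 -> matches Supplies
  - product 4 (Headphones): category_id=2 -> matches Apparel
  - product 5 (Pen): category_id=2 -> matches Apparel
  - product 6 (Router): category_id=5 -> matches Supplies
  - product 7 (Cable): category_id=3 -> matches Outdoor
  - product 8 (Mouse): category_id=3 -> matches Outdoor
  - product 9 (Printer): category_id=3 -> matches Outdoor
So 1 of 9 rows is dropped.

SQL:
SELECT a.name, b.name AS category
FROM products a
INNER JOIN categories b ON a.category_id = b.id

Result:
name       | category
-----------+---------
Notebook   | Books   
Monitor    | Supplies
Headphones | Apparel 
Pen        | Apparel 
Router     | Supplies
Cable      | Outdoor 
Mouse      | Outdoor 
Printer    | Outdoor 


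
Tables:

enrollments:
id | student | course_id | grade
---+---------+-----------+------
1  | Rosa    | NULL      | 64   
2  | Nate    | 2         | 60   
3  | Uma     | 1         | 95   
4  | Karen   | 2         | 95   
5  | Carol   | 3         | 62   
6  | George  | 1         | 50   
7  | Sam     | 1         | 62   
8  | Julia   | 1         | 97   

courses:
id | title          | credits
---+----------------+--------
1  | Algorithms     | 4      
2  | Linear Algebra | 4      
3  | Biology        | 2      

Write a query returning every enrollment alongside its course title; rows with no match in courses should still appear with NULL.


LEFT JOIN keeps every row from enrollments (the left table); where course_id has no match in courses, the course columns become NULL. Walk through each enrollment:
  - enrollment 1 (Rosa): course_id=NULL, no match -> kept with NULL
  - enrollment 2 (Nate): course_id=2 -> matches Linear Algebra
  - enrollment 3 (Uma): course_id=1 -> matches Algorithms
  - enrollment 4 (Karen): course_id=2 -> matches Linear Algebra
  - enrollment 5 (Carol): course_id=3 -> matches Biology
  - enrollment 6 (George): course_id=1 -> matches Algorithms
  - enrollment 7 (Sam): course_id=1 -> matches Algorithms
  - enrollment 8 (Julia): course_id=1 -> matches Algorithms
All 8 rows appear; 1 has NULL course.

SQL:
SELECT a.student, b.title AS course
FROM enrollments a
LEFT JOIN courses b ON a.course_id = b.id

Result:
student | course        
--------+---------------
Rosa    | NULL          
Nate    | Linear Algebra
Uma     | Algorithms    
Karen   | Linear Algebra
Carol   | Biology       
George  | Algorithms    
Sam     | Algorithms    
Julia   | Algorithms    


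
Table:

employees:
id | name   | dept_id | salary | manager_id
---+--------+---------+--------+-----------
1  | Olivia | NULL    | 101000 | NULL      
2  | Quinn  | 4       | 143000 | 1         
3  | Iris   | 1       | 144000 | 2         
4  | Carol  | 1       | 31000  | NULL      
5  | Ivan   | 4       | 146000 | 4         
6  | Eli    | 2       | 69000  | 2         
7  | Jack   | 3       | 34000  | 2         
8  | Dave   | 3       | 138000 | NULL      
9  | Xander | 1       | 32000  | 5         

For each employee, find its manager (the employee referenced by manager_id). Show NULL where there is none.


This is a self-join: employees is joined to a second copy of itself, matching each row's manager_id to another row's id. Use LEFT JOIN so rows with manager_id=NULL are kept.
  - employee 1 (Olivia): manager_id=NULL -> NULL
  - employee 2 (Quinn): manager_id=1 -> Olivia
  - employee 3 (Iris): manager_id=2 -> Quinn
  - employee 4 (Carol): manager_id=NULL -> NULL
  - employee 5 (Ivan): manager_id=4 -> Carol
  - employee 6 (Eli): manager_id=2 -> Quinn
  - employee 7 (Jack): manager_id=2 -> Quinn
  - employee 8 (Dave): manager_id=NULL -> NULL
  - employee 9 (Xander): manager_id=5 -> Ivan

SQL:
SELECT a.name AS item, b.name AS manager
FROM employees a
LEFT JOIN employees b ON a.manager_id = b.id

Result:
item   | manager
-------+--------
Olivia | NULL   
Quinn  | Olivia 
Iris   | Quinn  
Carol  | NULL   
Ivan   | Carol  
Eli    | Quinn  
Jack   | Quinn  
Dave   | NULL   
Xander | Ivan   


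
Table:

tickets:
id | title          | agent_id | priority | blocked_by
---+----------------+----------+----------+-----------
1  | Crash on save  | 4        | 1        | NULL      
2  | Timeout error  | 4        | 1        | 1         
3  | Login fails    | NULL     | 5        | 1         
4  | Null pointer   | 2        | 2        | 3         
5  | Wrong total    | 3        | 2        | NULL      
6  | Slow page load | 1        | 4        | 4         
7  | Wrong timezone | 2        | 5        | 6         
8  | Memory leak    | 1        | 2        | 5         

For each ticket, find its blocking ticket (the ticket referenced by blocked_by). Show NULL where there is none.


This is a self-join: tickets is joined to a second copy of itself, matching each row's blocked_by to another row's id. Use LEFT JOIN so rows with blocked_by=NULL are kept.
  - ticket 1 (Crash on save): blocked_by=NULL -> NULL
  - ticket 2 (Timeout error): blocked_by=1 -> Crash on save
  - ticket 3 (Login fails): blocked_by=1 -> Crash on save
  - ticket 4 (Null pointer): blocked_by=3 -> Login fails
  - ticket 5 (Wrong total): blocked_by=NULL -> NULL
  - ticket 6 (Slow page load): blocked_by=4 -> Null pointer
  - ticket 7 (Wrong timezone): blocked_by=6 -> Slow page load
  - ticket 8 (Memory leak): blocked_by=5 -> Wrong total

SQL:
SELECT a.title AS item, b.title AS blocked_by
FROM tickets a
LEFT JOIN tickets b ON a.blocked_by = b.id

Result:
item           | blocked_by    
---------------+---------------
Crash on save  | NULL          
Timeout error  | Crash on save 
Login fails    | Crash on save 
Null pointer   | Login fails   
Wrong total    | NULL          
Slow page load | Null pointer  
Wrong timezone | Slow page load
Memory leak    | Wrong total   


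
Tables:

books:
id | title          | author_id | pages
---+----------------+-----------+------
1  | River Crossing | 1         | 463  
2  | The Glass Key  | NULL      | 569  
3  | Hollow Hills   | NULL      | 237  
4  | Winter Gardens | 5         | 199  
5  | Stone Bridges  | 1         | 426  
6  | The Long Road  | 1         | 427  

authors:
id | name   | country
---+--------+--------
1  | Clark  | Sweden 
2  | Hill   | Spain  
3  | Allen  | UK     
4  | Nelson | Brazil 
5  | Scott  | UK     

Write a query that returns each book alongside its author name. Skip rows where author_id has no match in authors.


INNER JOIN keeps only books rows whose author_id matches an id in authors. Walk through each book:
  - book 1 (River Crossing): author_id=1 -> matches Clark
  - book 2 (The Glass Key): author_id=NULL, no match -> dropped
  - book 3 (Hollow Hills): author_id=NULL, no match -> dropped
  - book 4 (Winter Gardens): author_id=5 -> matches Scott
  - book 5 (Stone Bridges): author_id=1 -> matches Clark
  - book 6 (The Long Road): author_id=1 -> matches Clark
So 2 of 6 rows are dropped.

SQL:
SELECT a.title, b.name AS author
FROM books a
INNER JOIN authors b ON a.author_id = b.id

Result:
title          | author
---------------+-------
River Crossing | Clark 
Winter Gardens | Scott 
Stone Bridges  | Clark 
The Long Road  | Clark 


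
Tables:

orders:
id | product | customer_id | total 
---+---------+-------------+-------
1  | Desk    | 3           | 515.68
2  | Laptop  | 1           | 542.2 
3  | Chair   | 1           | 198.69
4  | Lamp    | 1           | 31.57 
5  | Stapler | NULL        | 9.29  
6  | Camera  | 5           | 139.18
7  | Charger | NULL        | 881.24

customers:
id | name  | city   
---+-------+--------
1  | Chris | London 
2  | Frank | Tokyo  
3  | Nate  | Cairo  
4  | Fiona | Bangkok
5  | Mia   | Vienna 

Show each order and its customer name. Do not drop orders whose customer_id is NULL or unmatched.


LEFT JOIN keeps every row from orders (the left table); where customer_id has no match in customers, the customer columns become NULL. Walk through each order:
  - order 1 (Desk): customer_id=3 -> matches Nate
  - order 2 (Laptop): customer_id=1 -> matches Chris
  - order 3 (Chair): customer_id=1 -> matches Chris
  - order 4 (Lamp): customer_id=1 -> matches Chris
  - order 5 (Stapler): customer_id=NULL, no match -> kept with NULL
  - order 6 (Camera): customer_id=5 -> matches Mia
  - order 7 (Charger): customer_id=NULL, no match -> kept with NULL
All 7 rows appear; 2 have NULL customer.

SQL:
SELECT a.product, b.name AS customer
FROM orders a
LEFT JOIN customers b ON a.customer_id = b.id

Result:
product | customer
--------+---------
Desk    | Nate    
Laptop  | Chris   
Chair   | Chris   
Lamp    | Chris   
Stapler | NULL    
Camera  | Mia     
Charger | NULL    


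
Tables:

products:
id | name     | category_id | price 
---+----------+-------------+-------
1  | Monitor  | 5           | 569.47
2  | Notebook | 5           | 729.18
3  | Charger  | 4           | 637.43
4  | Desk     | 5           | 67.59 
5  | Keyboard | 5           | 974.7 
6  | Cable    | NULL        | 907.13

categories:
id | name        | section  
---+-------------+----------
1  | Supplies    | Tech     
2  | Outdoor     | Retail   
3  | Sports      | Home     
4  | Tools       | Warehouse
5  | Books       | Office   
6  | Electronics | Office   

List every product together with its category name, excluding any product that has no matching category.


INNER JOIN keeps only products rows whose category_id matches an id in categories. Walk through each product:
  - product 1 (Monitor): category_id=5 -> matches Books
  - product 2 (Notebook): category_id=5 -> matches Books
  - product 3 (Charger): category_id=4 -> matches Tools
  - product 4 (Desk): category_id=5 -> matches Books
  - product 5 (Keyboard): category_id=5 -> matches Books
  - product 6 (Cable): category_id=NULL, no match -> dropped
So 1 of 6 rows is dropped.

SQL:
SELECT a.name, b.name AS category
FROM products a
INNER JOIN categories b ON a.category_id = b.id

Result:
name     | category
---------+---------
Monitor  | Books   
Notebook | Books   
Charger  | Tools   
Desk     | Books   
Keyboard | Books   


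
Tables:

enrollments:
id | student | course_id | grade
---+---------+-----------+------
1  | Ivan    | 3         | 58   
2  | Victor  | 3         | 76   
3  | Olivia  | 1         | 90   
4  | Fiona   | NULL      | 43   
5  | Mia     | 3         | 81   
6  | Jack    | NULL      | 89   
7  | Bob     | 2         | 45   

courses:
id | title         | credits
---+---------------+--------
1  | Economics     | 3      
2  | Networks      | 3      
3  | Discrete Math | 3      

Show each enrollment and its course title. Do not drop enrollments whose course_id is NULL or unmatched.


LEFT JOIN keeps every row from enrollments (the left table); where course_id has no match in courses, the course columns become NULL. Walk through each enrollment:
  - enrollment 1 (Ivan): course_id=3 -> matches Discrete Math
  - enrollment 2 (Victor): course_id=3 -> matches Discrete Math
  - enrollment 3 (Olivia): course_id=1 -> matches Economics
  - enrollment 4 (Fiona): course_id=NULL, no match -> kept with NULL
  - enrollment 5 (Mia): course_id=3 -> matches Discrete Math
  - enrollment 6 (Jack): course_id=NULL, no match -> kept with NULL
  - enrollment 7 (Bob): course_id=2 -> matches Networks
All 7 rows appear; 2 have NULL course.

SQL:
SELECT a.student, b.title AS course
FROM enrollments a
LEFT JOIN courses b ON a.course_id = b.id

Result:
student | course       
--------+--------------
Ivan    | Discrete Math
Victor  | Discrete Math
Olivia  | Economics    
Fiona   | NULL         
Mia     | Discrete Math
Jack    | NULL         
Bob     | Networks     


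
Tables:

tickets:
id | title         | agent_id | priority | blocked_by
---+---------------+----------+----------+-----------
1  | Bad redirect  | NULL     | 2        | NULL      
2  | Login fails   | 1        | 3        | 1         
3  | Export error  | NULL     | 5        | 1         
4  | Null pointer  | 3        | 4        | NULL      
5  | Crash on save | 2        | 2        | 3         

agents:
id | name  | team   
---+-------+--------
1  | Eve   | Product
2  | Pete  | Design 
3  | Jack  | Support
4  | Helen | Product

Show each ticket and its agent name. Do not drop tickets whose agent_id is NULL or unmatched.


LEFT JOIN keeps every row from tickets (the left table); where agent_id has no match in agents, the agent columns become NULL. Walk through each ticket:
  - ticket 1 (Bad redirect): agent_id=NULL, no match -> kept with NULL
  - ticket 2 (Login fails): agent_id=1 -> matches Eve
  - ticket 3 (Export error): agent_id=NULL, no match -> kept with NULL
  - ticket 4 (Null pointer): agent_id=3 -> matches Jack
  - ticket 5 (Crash on save): agent_id=2 -> matches Pete
All 5 rows appear; 2 have NULL agent.

SQL:
SELECT a.title, b.name AS agent
FROM tickets a
LEFT JOIN agents b ON a.agent_id = b.id

Result:
title         | agent
--------------+------
Bad redirect  | NULL 
Login fails   | Eve  
Export error  | NULL 
Null pointer  | Jack 
Crash on save | Pete 


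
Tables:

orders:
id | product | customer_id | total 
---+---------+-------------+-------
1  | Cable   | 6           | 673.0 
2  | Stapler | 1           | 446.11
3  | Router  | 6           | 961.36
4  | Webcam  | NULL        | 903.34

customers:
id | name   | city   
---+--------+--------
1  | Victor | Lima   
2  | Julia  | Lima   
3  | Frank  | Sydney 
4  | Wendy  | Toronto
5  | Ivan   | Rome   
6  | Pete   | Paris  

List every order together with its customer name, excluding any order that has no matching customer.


INNER JOIN keeps only orders rows whose customer_id matches an id in customers. Walk through each order:
  - order 1 (Cable): customer_id=6 -> matches Pete
  - order 2 (Stapler): customer_id=1 -> matches Victor
  - order 3 (Router): customer_id=6 -> matches Pete
  - order 4 (Webcam): customer_id=NULL, no match -> dropped
So 1 of 4 rows is dropped.

SQL:
SELECT a.product, b.name AS customer
FROM orders a
INNER JOIN customers b ON a.customer_id = b.id

Result:
product | customer
--------+---------
Cable   | Pete    
Stapler | Victor  
Router  | Pete    


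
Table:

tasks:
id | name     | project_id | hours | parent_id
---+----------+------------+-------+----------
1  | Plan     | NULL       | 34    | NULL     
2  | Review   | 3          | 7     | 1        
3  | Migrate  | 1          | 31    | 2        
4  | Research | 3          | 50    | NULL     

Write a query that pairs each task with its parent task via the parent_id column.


This is a self-join: tasks is joined to a second copy of itself, matching each row's parent_id to another row's id. Use LEFT JOIN so rows with parent_id=NULL are kept.
  - task 1 (Plan): parent_id=NULL -> NULL
  - task 2 (Review): parent_id=1 -> Plan
  - task 3 (Migrate): parent_id=2 -> Review
  - task 4 (Research): parent_id=NULL -> NULL

SQL:
SELECT a.name AS item, b.name AS parent
FROM tasks a
LEFT JOIN tasks b ON a.parent_id = b.id

Result:
item     | parent
---------+-------
Plan     | NULL  
Review   | Plan  
Migrate  | Review
Research | NULL  


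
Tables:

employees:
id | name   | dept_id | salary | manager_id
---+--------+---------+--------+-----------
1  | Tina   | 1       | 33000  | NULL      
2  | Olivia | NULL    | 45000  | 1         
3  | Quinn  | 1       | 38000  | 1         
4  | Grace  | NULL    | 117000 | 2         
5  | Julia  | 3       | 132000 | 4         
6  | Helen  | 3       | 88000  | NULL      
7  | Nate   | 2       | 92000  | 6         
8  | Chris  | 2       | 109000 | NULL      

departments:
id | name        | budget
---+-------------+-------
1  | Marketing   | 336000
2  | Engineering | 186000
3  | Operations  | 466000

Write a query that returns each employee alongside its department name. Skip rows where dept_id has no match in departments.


INNER JOIN keeps only employees rows whose dept_id matches an id in departments. Walk through each employee:
  - employee 1 (Tina): dept_id=1 -> matches Marketing
  - employee 2 (Olivia): dept_id=NULL, no match -> dropped
  - employee 3 (Quinn): dept_id=1 -> matches Marketing
  - employee 4 (Grace): dept_id=NULL, no match -> dropped
  - employee 5 (Julia): dept_id=3 -> matches Operations
  - employee 6 (Helen): dept_id=3 -> matches Operations
  - employee 7 (Nate): dept_id=2 -> matches Engineering
  - employee 8 (Chris): dept_id=2 -> matches Engineering
So 2 of 8 rows are dropped.

SQL:
SELECT a.name, b.name AS department
FROM employees a
INNER JOIN departments b ON a.dept_id = b.id

Result:
name  | department 
------+------------
Tina  | Marketing  
Quinn | Marketing  
Julia | Operations 
Helen | Operations 
Nate  | Engineering
Chris | Engineering


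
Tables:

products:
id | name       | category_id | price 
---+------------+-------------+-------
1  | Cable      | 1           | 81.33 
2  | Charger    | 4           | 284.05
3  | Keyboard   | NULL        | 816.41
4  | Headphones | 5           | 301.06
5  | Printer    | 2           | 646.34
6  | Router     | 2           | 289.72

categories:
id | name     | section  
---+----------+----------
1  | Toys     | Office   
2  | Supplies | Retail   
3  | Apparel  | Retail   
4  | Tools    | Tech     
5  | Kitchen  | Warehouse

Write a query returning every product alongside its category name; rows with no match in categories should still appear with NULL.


LEFT JOIN keeps every row from products (the left table); where category_id has no match in categories, the category columns become NULL. Walk through each product:
  - product 1 (Cable): category_id=1 -> matches Toys
  - product 2 (Charger): category_id=4 -> matches Tools
  - product 3 (Keyboard): category_id=NULL, no match -> kept with NULL
  - product 4 (Headphones): category_id=5 -> matches Kitchen
  - product 5 (Printer): category_id=2 -> matches Supplies
  - product 6 (Router): category_id=2 -> matches Supplies
All 6 rows appear; 1 has NULL category.

SQL:
SELECT a.name, b.name AS category
FROM products a
LEFT JOIN categories b ON a.category_id = b.id

Result:
name       | category
-----------+---------
Cable      | Toys    
Charger    | Tools   
Keyboard   | NULL    
Headphones | Kitchen 
Printer    | Supplies
Router     | Supplies


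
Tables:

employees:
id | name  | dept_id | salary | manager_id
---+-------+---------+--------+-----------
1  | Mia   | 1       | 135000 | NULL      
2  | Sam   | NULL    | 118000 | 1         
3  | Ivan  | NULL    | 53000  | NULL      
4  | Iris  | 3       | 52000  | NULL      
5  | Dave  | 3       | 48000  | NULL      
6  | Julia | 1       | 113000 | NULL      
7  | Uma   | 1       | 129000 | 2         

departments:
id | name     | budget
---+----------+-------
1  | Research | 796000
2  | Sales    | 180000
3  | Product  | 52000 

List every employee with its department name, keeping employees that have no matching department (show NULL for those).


LEFT JOIN keeps every row from employees (the left table); where dept_id has no match in departments, the department columns become NULL. Walk through each employee:
  - employee 1 (Mia): dept_id=1 -> matches Research
  - employee 2 (Sam): dept_id=NULL, no match -> kept with NULL
  - employee 3 (Ivan): dept_id=NULL, no match -> kept with NULL
  - employee 4 (Iris): dept_id=3 -> matches Product
  - employee 5 (Dave): dept_id=3 -> matches Product
  - employee 6 (Julia): dept_id=1 -> matches Research
  - employee 7 (Uma): dept_id=1 -> matches Research
All 7 rows appear; 2 have NULL department.

SQL:
SELECT a.name, b.name AS department
FROM employees a
LEFT JOIN departments b ON a.dept_id = b.id

Result:
name  | department
------+-----------
Mia   | Research  
Sam   | NULL      
Ivan  | NULL      
Iris  | Product   
Dave  | Product   
Julia | Research  
Uma   | Research  


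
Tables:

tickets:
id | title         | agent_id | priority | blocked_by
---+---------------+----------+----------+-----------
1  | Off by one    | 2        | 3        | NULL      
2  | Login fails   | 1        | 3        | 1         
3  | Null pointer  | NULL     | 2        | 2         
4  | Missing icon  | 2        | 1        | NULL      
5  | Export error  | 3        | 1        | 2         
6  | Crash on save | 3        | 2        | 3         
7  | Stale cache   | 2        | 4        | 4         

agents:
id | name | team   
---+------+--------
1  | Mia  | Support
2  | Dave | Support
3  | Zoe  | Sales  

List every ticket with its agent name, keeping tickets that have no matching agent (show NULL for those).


LEFT JOIN keeps every row from tickets (the left table); where agent_id has no match in agents, the agent columns become NULL. Walk through each ticket:
  - ticket 1 (Off by one): agent_id=2 -> matches Dave
  - ticket 2 (Login fails): agent_id=1 -> matches Mia
  - ticket 3 (Null pointer): agent_id=NULL, no match -> kept with NULL
  - ticket 4 (Missing icon): agent_id=2 -> matches Dave
  - ticket 5 (Export error): agent_id=3 -> matches Zoe
  - ticket 6 (Crash on save): agent_id=3 -> matches Zoe
  - ticket 7 (Stale cache): agent_id=2 -> matches Dave
All 7 rows appear; 1 has NULL agent.

SQL:
SELECT a.title, b.name AS agent
FROM tickets a
LEFT JOIN agents b ON a.agent_id = b.id

Result:
title         | agent
--------------+------
Off by one    | Dave 
Login fails   | Mia  
Null pointer  | NULL 
Missing icon  | Dave 
Export error  | Zoe  
Crash on save | Zoe  
Stale cache   | Dave 


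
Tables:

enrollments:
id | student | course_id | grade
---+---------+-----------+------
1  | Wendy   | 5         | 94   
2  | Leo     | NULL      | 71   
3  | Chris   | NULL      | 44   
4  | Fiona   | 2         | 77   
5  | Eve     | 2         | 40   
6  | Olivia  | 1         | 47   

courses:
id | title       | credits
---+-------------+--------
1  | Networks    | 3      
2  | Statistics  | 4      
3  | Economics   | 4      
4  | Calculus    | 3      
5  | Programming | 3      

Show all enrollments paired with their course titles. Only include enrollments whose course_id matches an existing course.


INNER JOIN keeps only enrollments rows whose course_id matches an id in courses. Walk through each enrollment:
  - enrollment 1 (Wendy): course_id=5 -> matches Programming
  - enrollment 2 (Leo): course_id=NULL, no match -> dropped
  - enrollment 3 (Chris): course_id=NULL, no match -> dropped
  - enrollment 4 (Fiona): course_id=2 -> matches Statistics
  - enrollment 5 (Eve): course_id=2 -> matches Statistics
  - enrollment 6 (Olivia): course_id=1 -> matches Networks
So 2 of 6 rows are dropped.

SQL:
SELECT a.student, b.title AS course
FROM enrollments a
INNER JOIN courses b ON a.course_id = b.id

Result:
student | course     
--------+------------
Wendy   | Programming
Fiona   | Statistics 
Eve     | Statistics 
Olivia  | Networks   


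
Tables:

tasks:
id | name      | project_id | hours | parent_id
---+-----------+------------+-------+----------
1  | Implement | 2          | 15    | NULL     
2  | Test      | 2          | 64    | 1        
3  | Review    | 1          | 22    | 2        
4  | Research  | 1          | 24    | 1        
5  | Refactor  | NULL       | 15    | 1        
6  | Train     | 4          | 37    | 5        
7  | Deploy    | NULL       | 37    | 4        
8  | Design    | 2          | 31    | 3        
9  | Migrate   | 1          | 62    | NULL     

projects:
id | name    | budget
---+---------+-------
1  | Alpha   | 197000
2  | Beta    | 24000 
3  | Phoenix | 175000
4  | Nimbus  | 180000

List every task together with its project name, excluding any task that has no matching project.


INNER JOIN keeps only tasks rows whose project_id matches an id in projects. Walk through each task:
  - task 1 (Implement): project_id=2 -> matches Beta
  - task 2 (Test): project_id=2 -> matches Beta
  - task 3 (Review): project_id=1 -> matches Alpha
  - task 4 (Research): project_id=1 -> matches Alpha
  - task 5 (Refactor): project_id=NULL, no match -> dropped
  - task 6 (Train): project_id=4 -> matches Nimbus
  - task 7 (Deploy): project_id=NULL, no match -> dropped
  - task 8 (Design): project_id=2 -> matches Beta
  - task 9 (Migrate): project_id=1 -> matches Alpha
So 2 of 9 rows are dropped.

SQL:
SELECT a.name, b.name AS project
FROM tasks a
INNER JOIN projects b ON a.project_id = b.id

Result:
name      | project
----------+--------
Implement | Beta   
Test      | Beta   
Review    | Alpha  
Research  | Alpha  
Train     | Nimbus 
Design    | Beta   
Migrate   | Alpha  


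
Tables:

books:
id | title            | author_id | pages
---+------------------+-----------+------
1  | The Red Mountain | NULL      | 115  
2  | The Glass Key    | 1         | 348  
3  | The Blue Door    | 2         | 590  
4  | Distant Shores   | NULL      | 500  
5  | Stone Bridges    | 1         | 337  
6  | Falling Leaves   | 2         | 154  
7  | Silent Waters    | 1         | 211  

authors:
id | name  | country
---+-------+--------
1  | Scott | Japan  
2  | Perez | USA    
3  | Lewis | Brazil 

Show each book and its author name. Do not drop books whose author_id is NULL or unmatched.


LEFT JOIN keeps every row from books (the left table); where author_id has no match in authors, the author columns become NULL. Walk through each book:
  - book 1 (The Red Mountain): author_id=NULL, no match -> kept with NULL
  - book 2 (The Glass Key): author_id=1 -> matches Scott
  - book 3 (The Blue Door): author_id=2 -> matches Perez
  - book 4 (Distant Shores): author_id=NULL, no match -> kept with NULL
  - book 5 (Stone Bridges): author_id=1 -> matches Scott
  - book 6 (Falling Leaves): author_id=2 -> matches Perez
  - book 7 (Silent Waters): author_id=1 -> matches Scott
All 7 rows appear; 2 have NULL author.

SQL:
SELECT a.title, b.name AS author
FROM books a
LEFT JOIN authors b ON a.author_id = b.id

Result:
title            | author
-----------------+-------
The Red Mountain | NULL  
The Glass Key    | Scott 
The Blue Door    | Perez 
Distant Shores   | NULL  
Stone Bridges    | Scott 
Falling Leaves   | Perez 
Silent Waters    | Scott 


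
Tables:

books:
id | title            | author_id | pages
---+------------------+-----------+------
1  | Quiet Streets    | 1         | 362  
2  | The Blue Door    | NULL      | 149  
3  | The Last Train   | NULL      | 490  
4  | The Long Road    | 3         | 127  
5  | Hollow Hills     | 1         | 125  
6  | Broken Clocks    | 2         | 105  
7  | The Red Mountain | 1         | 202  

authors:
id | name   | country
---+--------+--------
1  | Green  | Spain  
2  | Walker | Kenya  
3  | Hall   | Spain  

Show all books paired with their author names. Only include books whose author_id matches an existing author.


INNER JOIN keeps only books rows whose author_id matches an id in authors. Walk through each book:
  - book 1 (Quiet Streets): author_id=1 -> matches Green
  - book 2 (The Blue Door): author_id=NULL, no match -> dropped
  - book 3 (The Last Train): author_id=NULL, no match -> dropped
  - book 4 (The Long Road): author_id=3 -> matches Hall
  - book 5 (Hollow Hills): author_id=1 -> matches Green
  - book 6 (Broken Clocks): author_id=2 -> matches Walker
  - book 7 (The Red Mountain): author_id=1 -> matches Green
So 2 of 7 rows are dropped.

SQL:
SELECT a.title, b.name AS author
FROM books a
INNER JOIN authors b ON a.author_id = b.id

Result:
title            | author
-----------------+-------
Quiet Streets    | Green 
The Long Road    | Hall  
Hollow Hills     | Green 
Broken Clocks    | Walker
The Red Mountain | Green 


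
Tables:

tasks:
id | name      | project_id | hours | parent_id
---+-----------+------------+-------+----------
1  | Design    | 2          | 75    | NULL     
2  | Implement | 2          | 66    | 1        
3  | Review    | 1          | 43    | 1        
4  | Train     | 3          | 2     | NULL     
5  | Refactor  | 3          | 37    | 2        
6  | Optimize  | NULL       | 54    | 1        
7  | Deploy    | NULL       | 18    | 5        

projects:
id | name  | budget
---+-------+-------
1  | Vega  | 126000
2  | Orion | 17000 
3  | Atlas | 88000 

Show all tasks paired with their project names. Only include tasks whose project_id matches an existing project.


INNER JOIN keeps only tasks rows whose project_id matches an id in projects. Walk through each task:
  - task 1 (Design): project_id=2 -> matches Orion
  - task 2 (Implement): project_id=2 -> matches Orion
  - task 3 (Review): project_id=1 -> matches Vega
  - task 4 (Train): project_id=3 -> matches Atlas
  - task 5 (Refactor): project_id=3 -> matches Atlas
  - task 6 (Optimize): project_id=NULL, no match -> dropped
  - task 7 (Deploy): project_id=NULL, no match -> dropped
So 2 of 7 rows are dropped.

SQL:
SELECT a.name, b.name AS project
FROM tasks a
INNER JOIN projects b ON a.project_id = b.id

Result:
name      | project
----------+--------
Design    | Orion  
Implement | Orion  
Review    | Vega   
Train     | Atlas  
Refactor  | Atlas  


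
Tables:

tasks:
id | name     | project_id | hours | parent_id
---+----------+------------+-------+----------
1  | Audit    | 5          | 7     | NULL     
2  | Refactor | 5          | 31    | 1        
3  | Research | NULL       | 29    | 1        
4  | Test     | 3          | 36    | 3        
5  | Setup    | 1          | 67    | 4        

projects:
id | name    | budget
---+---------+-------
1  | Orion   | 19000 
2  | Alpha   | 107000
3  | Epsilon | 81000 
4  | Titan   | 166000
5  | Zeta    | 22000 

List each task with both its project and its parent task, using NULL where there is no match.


Two LEFT JOINs from the same base table tasks: one to projects via project_id, one to tasks itself via parent_id. Both are LEFT so every task is preserved.
Match against projects:
  - task 1 (Audit): project_id=5 -> matches Zeta
  - task 2 (Refactor): project_id=5 -> matches Zeta
  - task 3 (Research): project_id=NULL, no match -> kept with NULL
  - task 4 (Test): project_id=3 -> matches Epsilon
  - task 5 (Setup): project_id=1 -> matches Orion
Match against tasks (self):
  - task 1 (Audit): parent_id=NULL -> NULL
  - task 2 (Refactor): parent_id=1 -> Audit
  - task 3 (Research): parent_id=1 -> Audit
  - task 4 (Test): parent_id=3 -> Research
  - task 5 (Setup): parent_id=4 -> Test

SQL:
SELECT a.name, b.name AS project, c.name AS parent
FROM tasks a
LEFT JOIN projects b ON a.project_id = b.id
LEFT JOIN tasks c ON a.parent_id = c.id

Result:
name     | project | parent  
---------+---------+---------
Audit    | Zeta    | NULL    
Refactor | Zeta    | Audit   
Research | NULL    | Audit   
Test     | Epsilon | Research
Setup    | Orion   | Test    


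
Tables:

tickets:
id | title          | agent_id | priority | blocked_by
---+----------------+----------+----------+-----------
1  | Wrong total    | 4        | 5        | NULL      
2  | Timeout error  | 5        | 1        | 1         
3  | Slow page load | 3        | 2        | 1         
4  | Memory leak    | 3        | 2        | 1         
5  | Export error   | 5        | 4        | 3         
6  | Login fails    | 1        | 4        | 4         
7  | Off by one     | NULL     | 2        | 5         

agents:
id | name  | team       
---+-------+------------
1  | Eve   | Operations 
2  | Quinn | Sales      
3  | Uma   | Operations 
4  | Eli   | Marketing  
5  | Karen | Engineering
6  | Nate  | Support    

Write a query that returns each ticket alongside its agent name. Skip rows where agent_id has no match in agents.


INNER JOIN keeps only tickets rows whose agent_id matches an id in agents. Walk through each ticket:
  - ticket 1 (Wrong total): agent_id=4 -> matches Eli
  - ticket 2 (Timeout error): agent_id=5 -> matches Karen
  - ticket 3 (Slow page load): agent_id=3 -> matches Uma
  - ticket 4 (Memory leak): agent_id=3 -> matches Uma
  - ticket 5 (Export error): agent_id=5 -> matches Karen
  - ticket 6 (Login fails): agent_id=1 -> matches Eve
  - ticket 7 (Off by one): agent_id=NULL, no match -> dropped
So 1 of 7 rows is dropped.

SQL:
SELECT a.title, b.name AS agent
FROM tickets a
INNER JOIN agents b ON a.agent_id = b.id

Result:
title          | agent
---------------+------
Wrong total    | Eli  
Timeout error  | Karen
Slow page load | Uma  
Memory leak    | Uma  
Export error   | Karen
Login fails    | Eve  


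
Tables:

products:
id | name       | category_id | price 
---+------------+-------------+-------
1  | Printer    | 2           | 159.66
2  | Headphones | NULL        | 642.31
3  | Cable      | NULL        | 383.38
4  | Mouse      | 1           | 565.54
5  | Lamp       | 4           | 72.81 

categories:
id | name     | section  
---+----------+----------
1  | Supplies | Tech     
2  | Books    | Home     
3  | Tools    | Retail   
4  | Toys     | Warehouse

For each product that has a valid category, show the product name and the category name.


INNER JOIN keeps only products rows whose category_id matches an id in categories. Walk through each product:
  - product 1 (Printer): category_id=2 -> matches Books
  - product 2 (Headphones): category_id=NULL, no match -> dropped
  - product 3 (Cable): category_id=NULL, no match -> dropped
  - product 4 (Mouse): category_id=1 -> matches Supplies
  - product 5 (Lamp): category_id=4 -> matches Toys
So 2 of 5 rows are dropped.

SQL:
SELECT a.name, b.name AS category
FROM products a
INNER JOIN categories b ON a.category_id = b.id

Result:
name    | category
--------+---------
Printer | Books   
Mouse   | Supplies
Lamp    | Toys    


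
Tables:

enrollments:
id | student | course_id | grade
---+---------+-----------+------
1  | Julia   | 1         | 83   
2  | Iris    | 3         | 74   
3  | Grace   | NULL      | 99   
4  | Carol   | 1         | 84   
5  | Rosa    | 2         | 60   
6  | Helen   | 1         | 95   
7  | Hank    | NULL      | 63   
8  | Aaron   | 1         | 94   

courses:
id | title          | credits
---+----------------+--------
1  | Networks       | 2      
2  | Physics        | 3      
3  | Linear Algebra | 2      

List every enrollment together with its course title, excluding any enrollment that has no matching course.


INNER JOIN keeps only enrollments rows whose course_id matches an id in courses. Walk through each enrollment:
  - enrollment 1 (Julia): course_id=1 -> matches Networks
  - enrollment 2 (Iris): course_id=3 -> matches Linear Algebra
  - enrollment 3 (Grace): course_id=NULL, no match -> dropped
  - enrollment 4 (Carol): course_id=1 -> matches Networks
  - enrollment 5 (Rosa): course_id=2 -> matches Physics
  - enrollment 6 (Helen): course_id=1 -> matches Networks
  - enrollment 7 (Hank): course_id=NULL, no match -> dropped
  - enrollment 8 (Aaron): course_id=1 -> matches Networks
So 2 of 8 rows are dropped.

SQL:
SELECT a.student, b.title AS course
FROM enrollments a
INNER JOIN courses b ON a.course_id = b.id

Result:
student | course        
--------+---------------
Julia   | Networks      
Iris    | Linear Algebra
Carol   | Networks      
Rosa    | Physics       
Helen   | Networks      
Aaron   | Networks      


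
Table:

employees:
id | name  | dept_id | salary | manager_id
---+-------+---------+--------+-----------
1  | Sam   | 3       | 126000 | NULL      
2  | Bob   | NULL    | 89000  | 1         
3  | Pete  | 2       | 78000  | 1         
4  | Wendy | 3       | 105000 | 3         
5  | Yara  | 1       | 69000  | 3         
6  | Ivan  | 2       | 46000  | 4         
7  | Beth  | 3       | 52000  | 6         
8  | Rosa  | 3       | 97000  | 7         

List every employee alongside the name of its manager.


This is a self-join: employees is joined to a second copy of itself, matching each row's manager_id to another row's id. Use LEFT JOIN so rows with manager_id=NULL are kept.
  - employee 1 (Sam): manager_id=NULL -> NULL
  - employee 2 (Bob): manager_id=1 -> Sam
  - employee 3 (Pete): manager_id=1 -> Sam
  - employee 4 (Wendy): manager_id=3 -> Pete
  - employee 5 (Yara): manager_id=3 -> Pete
  - employee 6 (Ivan): manager_id=4 -> Wendy
  - employee 7 (Beth): manager_id=6 -> Ivan
  - employee 8 (Rosa): manager_id=7 -> Beth

SQL:
SELECT a.name AS item, b.name AS manager
FROM employees a
LEFT JOIN employees b ON a.manager_id = b.id

Result:
item  | manager
------+--------
Sam   | NULL   
Bob   | Sam    
Pete  | Sam    
Wendy | Pete   
Yara  | Pete   
Ivan  | Wendy  
Beth  | Ivan   
Rosa  | Beth   


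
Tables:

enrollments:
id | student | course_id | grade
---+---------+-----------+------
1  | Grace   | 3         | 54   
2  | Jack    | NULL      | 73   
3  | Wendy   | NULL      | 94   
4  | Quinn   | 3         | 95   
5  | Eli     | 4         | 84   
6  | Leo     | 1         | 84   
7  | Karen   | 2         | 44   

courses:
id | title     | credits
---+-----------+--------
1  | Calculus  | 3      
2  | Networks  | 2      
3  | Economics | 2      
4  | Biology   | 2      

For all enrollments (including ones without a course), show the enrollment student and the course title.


LEFT JOIN keeps every row from enrollments (the left table); where course_id has no match in courses, the course columns become NULL. Walk through each enrollment:
  - enrollment 1 (Grace): course_id=3 -> matches Economics
  - enrollment 2 (Jack): course_id=NULL, no match -> kept with NULL
  - enrollment 3 (Wendy): course_id=NULL, no match -> kept with NULL
  - enrollment 4 (Quinn): course_id=3 -> matches Economics
  - enrollment 5 (Eli): course_id=4 -> matches Biology
  - enrollment 6 (Leo): course_id=1 -> matches Calculus
  - enrollment 7 (Karen): course_id=2 -> matches Networks
All 7 rows appear; 2 have NULL course.

SQL:
SELECT a.student, b.title AS course
FROM enrollments a
LEFT JOIN courses b ON a.course_id = b.id

Result:
student | course   
--------+----------
Grace   | Economics
Jack    | NULL     
Wendy   | NULL     
Quinn   | Economics
Eli     | Biology  
Leo     | Calculus 
Karen   | Networks 


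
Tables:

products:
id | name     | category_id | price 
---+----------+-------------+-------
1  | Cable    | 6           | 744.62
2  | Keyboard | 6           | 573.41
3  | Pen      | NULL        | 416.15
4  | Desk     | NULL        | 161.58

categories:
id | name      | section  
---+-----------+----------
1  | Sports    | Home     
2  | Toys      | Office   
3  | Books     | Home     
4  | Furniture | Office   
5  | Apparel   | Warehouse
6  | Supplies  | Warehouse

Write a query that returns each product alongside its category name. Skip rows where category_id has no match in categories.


INNER JOIN keeps only products rows whose category_id matches an id in categories. Walk through each product:
  - product 1 (Cable): category_id=6 -> matches Supplies
  - product 2 (Keyboard): category_id=6 -> matches Supplies
  - product 3 (Pen): category_id=NULL, no match -> dropped
  - product 4 (Desk): category_id=NULL, no match -> dropped
So 2 of 4 rows are dropped.

SQL:
SELECT a.name, b.name AS category
FROM products a
INNER JOIN categories b ON a.category_id = b.id

Result:
name     | category
---------+---------
Cable    | Supplies
Keyboard | Supplies


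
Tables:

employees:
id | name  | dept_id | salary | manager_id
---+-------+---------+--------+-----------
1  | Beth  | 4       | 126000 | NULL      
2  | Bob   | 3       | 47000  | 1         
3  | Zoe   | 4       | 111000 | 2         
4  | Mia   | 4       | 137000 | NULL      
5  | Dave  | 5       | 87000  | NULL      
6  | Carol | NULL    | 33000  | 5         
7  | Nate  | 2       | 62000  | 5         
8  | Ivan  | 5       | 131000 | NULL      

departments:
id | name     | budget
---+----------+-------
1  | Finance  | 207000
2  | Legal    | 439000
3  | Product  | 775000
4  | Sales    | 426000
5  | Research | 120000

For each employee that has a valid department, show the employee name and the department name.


INNER JOIN keeps only employees rows whose dept_id matches an id in departments. Walk through each employee:
  - employee 1 (Beth): dept_id=4 -> matches Sales
  - employee 2 (Bob): dept_id=3 -> matches Product
  - employee 3 (Zoe): dept_id=4 -> matches Sales
  - employee 4 (Mia): dept_id=4 -> matches Sales
  - employee 5 (Dave): dept_id=5 -> matches Research
  - employee 6 (Carol): dept_id=NULL, no match -> dropped
  - employee 7 (Nate): dept_id=2 -> matches Legal
  - employee 8 (Ivan): dept_id=5 -> matches Research
So 1 of 8 rows is dropped.

SQL:
SELECT a.name, b.name AS department
FROM employees a
INNER JOIN departments b ON a.dept_id = b.id

Result:
name | department
-----+-----------
Beth | Sales     
Bob  | Product   
Zoe  | Sales     
Mia  | Sales     
Dave | Research  
Nate | Legal     
Ivan | Research  
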